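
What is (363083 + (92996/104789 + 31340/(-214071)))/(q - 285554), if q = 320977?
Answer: 8144798328296033/794618867651037 ≈ 10.250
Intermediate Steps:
(363083 + (92996/104789 + 31340/(-214071)))/(q - 285554) = (363083 + (92996/104789 + 31340/(-214071)))/(320977 - 285554) = (363083 + (92996*(1/104789) + 31340*(-1/214071)))/35423 = (363083 + (92996/104789 - 31340/214071))*(1/35423) = (363083 + 16623659456/22432286019)*(1/35423) = (8144798328296033/22432286019)*(1/35423) = 8144798328296033/794618867651037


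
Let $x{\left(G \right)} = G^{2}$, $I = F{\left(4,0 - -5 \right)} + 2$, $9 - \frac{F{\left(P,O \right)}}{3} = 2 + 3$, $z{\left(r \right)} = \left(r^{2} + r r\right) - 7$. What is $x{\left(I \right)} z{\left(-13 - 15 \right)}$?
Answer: $305956$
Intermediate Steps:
$z{\left(r \right)} = -7 + 2 r^{2}$ ($z{\left(r \right)} = \left(r^{2} + r^{2}\right) - 7 = 2 r^{2} - 7 = -7 + 2 r^{2}$)
$F{\left(P,O \right)} = 12$ ($F{\left(P,O \right)} = 27 - 3 \left(2 + 3\right) = 27 - 15 = 12$)
$I = 14$ ($I = 12 + 2 = 14$)
$x{\left(I \right)} z{\left(-13 - 15 \right)} = 14^{2} \left(-7 + 2 \left(-13 - 15\right)^{2}\right) = 196 \left(-7 + 2 \left(-28\right)^{2}\right) = 196 \left(-7 + 2 \cdot 784\right) = 196 \left(-7 + 1568\right) = 196 \cdot 1561 = 305956$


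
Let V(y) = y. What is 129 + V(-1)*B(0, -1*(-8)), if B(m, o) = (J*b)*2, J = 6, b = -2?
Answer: 153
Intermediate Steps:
B(m, o) = -24 (B(m, o) = (6*(-2))*2 = -12*2 = -24)
129 + V(-1)*B(0, -1*(-8)) = 129 - 1*(-24) = 129 + 24 = 153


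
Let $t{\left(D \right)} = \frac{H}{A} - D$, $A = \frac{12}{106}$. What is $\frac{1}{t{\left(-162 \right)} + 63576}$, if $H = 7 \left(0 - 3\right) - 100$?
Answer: $\frac{6}{376015} \approx 1.5957 \cdot 10^{-5}$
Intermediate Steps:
$A = \frac{6}{53}$ ($A = 12 \cdot \frac{1}{106} = \frac{6}{53} \approx 0.11321$)
$H = -121$ ($H = 7 \left(-3\right) - 100 = -21 - 100 = -121$)
$t{\left(D \right)} = - \frac{6413}{6} - D$ ($t{\left(D \right)} = - \frac{121}{\frac{6}{53}} - D = \left(-121\right) \frac{53}{6} - D = - \frac{6413}{6} - D$)
$\frac{1}{t{\left(-162 \right)} + 63576} = \frac{1}{\left(- \frac{6413}{6} - -162\right) + 63576} = \frac{1}{\left(- \frac{6413}{6} + 162\right) + 63576} = \frac{1}{- \frac{5441}{6} + 63576} = \frac{1}{\frac{376015}{6}} = \frac{6}{376015}$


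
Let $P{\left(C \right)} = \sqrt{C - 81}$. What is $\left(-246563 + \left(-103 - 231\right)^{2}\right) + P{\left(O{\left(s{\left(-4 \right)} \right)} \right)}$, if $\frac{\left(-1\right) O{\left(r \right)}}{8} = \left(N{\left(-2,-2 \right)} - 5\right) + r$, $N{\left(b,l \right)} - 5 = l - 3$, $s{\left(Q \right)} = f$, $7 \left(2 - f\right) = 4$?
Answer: $-135007 + \frac{i \sqrt{2569}}{7} \approx -1.3501 \cdot 10^{5} + 7.2408 i$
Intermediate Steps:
$f = \frac{10}{7}$ ($f = 2 - \frac{4}{7} = \frac{10}{7} \approx 1.4286$)
$s{\left(Q \right)} = \frac{10}{7}$
$N{\left(b,l \right)} = 2 + l$ ($N{\left(b,l \right)} = 5 + \left(l - 3\right) = 5 + \left(-3 + l\right) = 2 + l$)
$O{\left(r \right)} = 40 - 8 r$ ($O{\left(r \right)} = - 8 \left(\left(\left(2 - 2\right) - 5\right) + r\right) = - 8 \left(\left(0 - 5\right) + r\right) = - 8 \left(-5 + r\right) = 40 - 8 r$)
$P{\left(C \right)} = \sqrt{-81 + C}$
$\left(-246563 + \left(-103 - 231\right)^{2}\right) + P{\left(O{\left(s{\left(-4 \right)} \right)} \right)} = \left(-246563 + \left(-103 - 231\right)^{2}\right) + \sqrt{-81 + \left(40 - \frac{80}{7}\right)} = \left(-246563 + \left(-334\right)^{2}\right) + \sqrt{-81 + \left(40 - \frac{80}{7}\right)} = \left(-246563 + 111556\right) + \sqrt{-81 + \frac{200}{7}} = -135007 + \sqrt{- \frac{367}{7}} = -135007 + \frac{i \sqrt{2569}}{7}$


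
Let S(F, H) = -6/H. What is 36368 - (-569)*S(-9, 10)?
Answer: 180133/5 ≈ 36027.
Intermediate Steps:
36368 - (-569)*S(-9, 10) = 36368 - (-569)*(-6/10) = 36368 - (-569)*(-6*⅒) = 36368 - (-569)*(-3)/5 = 36368 - 1*1707/5 = 36368 - 1707/5 = 180133/5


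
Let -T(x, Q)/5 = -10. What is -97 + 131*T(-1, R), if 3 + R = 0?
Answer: 6453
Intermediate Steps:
R = -3 (R = -3 + 0 = -3)
T(x, Q) = 50 (T(x, Q) = -5*(-10) = 50)
-97 + 131*T(-1, R) = -97 + 131*50 = -97 + 6550 = 6453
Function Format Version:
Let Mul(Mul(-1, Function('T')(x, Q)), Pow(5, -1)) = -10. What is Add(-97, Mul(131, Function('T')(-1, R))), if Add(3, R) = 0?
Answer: 6453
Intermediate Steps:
R = -3 (R = Add(-3, 0) = -3)
Function('T')(x, Q) = 50 (Function('T')(x, Q) = Mul(-5, -10) = 50)
Add(-97, Mul(131, Function('T')(-1, R))) = Add(-97, Mul(131, 50)) = Add(-97, 6550) = 6453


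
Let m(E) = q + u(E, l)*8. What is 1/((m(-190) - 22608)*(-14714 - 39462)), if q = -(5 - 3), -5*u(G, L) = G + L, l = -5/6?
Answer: 3/3625132864 ≈ 8.2756e-10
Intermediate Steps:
l = -5/6 (l = -5*1/6 = -5/6 ≈ -0.83333)
u(G, L) = -G/5 - L/5 (u(G, L) = -(G + L)/5 = -G/5 - L/5)
q = -2 (q = -1*2 = -2)
m(E) = -2/3 - 8*E/5 (m(E) = -2 + (-E/5 - 1/5*(-5/6))*8 = -2 + (-E/5 + 1/6)*8 = -2 + (1/6 - E/5)*8 = -2 + (4/3 - 8*E/5) = -2/3 - 8*E/5)
1/((m(-190) - 22608)*(-14714 - 39462)) = 1/(((-2/3 - 8/5*(-190)) - 22608)*(-14714 - 39462)) = 1/(((-2/3 + 304) - 22608)*(-54176)) = 1/((910/3 - 22608)*(-54176)) = 1/(-66914/3*(-54176)) = 1/(3625132864/3) = 3/3625132864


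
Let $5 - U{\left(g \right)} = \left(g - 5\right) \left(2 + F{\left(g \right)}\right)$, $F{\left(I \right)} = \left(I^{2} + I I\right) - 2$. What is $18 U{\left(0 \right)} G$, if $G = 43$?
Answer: $3870$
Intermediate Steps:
$F{\left(I \right)} = -2 + 2 I^{2}$ ($F{\left(I \right)} = \left(I^{2} + I^{2}\right) - 2 = 2 I^{2} - 2 = -2 + 2 I^{2}$)
$U{\left(g \right)} = 5 - 2 g^{2} \left(-5 + g\right)$ ($U{\left(g \right)} = 5 - \left(g - 5\right) \left(2 + \left(-2 + 2 g^{2}\right)\right) = 5 - \left(-5 + g\right) 2 g^{2} = 5 - 2 g^{2} \left(-5 + g\right)$)
$18 U{\left(0 \right)} G = 18 \left(5 - 2 \cdot 0^{3} + 10 \cdot 0^{2}\right) 43 = 18 \left(5 - 0 + 10 \cdot 0\right) 43 = 18 \left(5 + 0 + 0\right) 43 = 18 \cdot 5 \cdot 43 = 90 \cdot 43 = 3870$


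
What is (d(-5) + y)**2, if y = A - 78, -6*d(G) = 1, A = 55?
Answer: 19321/36 ≈ 536.69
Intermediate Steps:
d(G) = -1/6 (d(G) = -1/6*1 = -1/6)
y = -23 (y = 55 - 78 = -23)
(d(-5) + y)**2 = (-1/6 - 23)**2 = (-139/6)**2 = 19321/36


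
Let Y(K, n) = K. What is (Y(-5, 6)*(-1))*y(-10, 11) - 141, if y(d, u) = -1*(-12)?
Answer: -81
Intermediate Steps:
y(d, u) = 12
(Y(-5, 6)*(-1))*y(-10, 11) - 141 = -5*(-1)*12 - 141 = 5*12 - 141 = 60 - 141 = -81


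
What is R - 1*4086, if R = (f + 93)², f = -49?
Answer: -2150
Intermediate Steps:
R = 1936 (R = (-49 + 93)² = 44² = 1936)
R - 1*4086 = 1936 - 1*4086 = 1936 - 4086 = -2150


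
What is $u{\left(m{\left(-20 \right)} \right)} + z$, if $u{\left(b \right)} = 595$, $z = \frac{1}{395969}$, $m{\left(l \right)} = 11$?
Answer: $\frac{235601556}{395969} \approx 595.0$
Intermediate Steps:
$z = \frac{1}{395969} \approx 2.5254 \cdot 10^{-6}$
$u{\left(m{\left(-20 \right)} \right)} + z = 595 + \frac{1}{395969} = \frac{235601556}{395969}$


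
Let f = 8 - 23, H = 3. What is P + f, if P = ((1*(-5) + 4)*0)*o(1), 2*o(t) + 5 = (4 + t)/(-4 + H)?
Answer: -15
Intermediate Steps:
o(t) = -9/2 - t/2 (o(t) = -5/2 + ((4 + t)/(-4 + 3))/2 = -5/2 + ((4 + t)/(-1))/2 = -5/2 + ((4 + t)*(-1))/2 = -5/2 + (-4 - t)/2 = -5/2 + (-2 - t/2) = -9/2 - t/2)
P = 0 (P = ((1*(-5) + 4)*0)*(-9/2 - 1/2*1) = ((-5 + 4)*0)*(-9/2 - 1/2) = -1*0*(-5) = 0*(-5) = 0)
f = -15
P + f = 0 - 15 = -15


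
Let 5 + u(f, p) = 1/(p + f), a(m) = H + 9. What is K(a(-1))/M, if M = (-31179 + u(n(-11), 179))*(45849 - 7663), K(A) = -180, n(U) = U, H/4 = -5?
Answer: 15120/100026527723 ≈ 1.5116e-7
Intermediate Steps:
H = -20 (H = 4*(-5) = -20)
a(m) = -11 (a(m) = -20 + 9 = -11)
u(f, p) = -5 + 1/(f + p) (u(f, p) = -5 + 1/(p + f) = -5 + 1/(f + p))
M = -100026527723/84 (M = (-31179 + (1 - 5*(-11) - 5*179)/(-11 + 179))*(45849 - 7663) = (-31179 + (1 + 55 - 895)/168)*38186 = (-31179 + (1/168)*(-839))*38186 = (-31179 - 839/168)*38186 = -5238911/168*38186 = -100026527723/84 ≈ -1.1908e+9)
K(a(-1))/M = -180/(-100026527723/84) = -180*(-84/100026527723) = 15120/100026527723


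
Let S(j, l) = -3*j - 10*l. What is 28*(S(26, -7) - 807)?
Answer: -22820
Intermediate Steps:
S(j, l) = -10*l - 3*j
28*(S(26, -7) - 807) = 28*((-10*(-7) - 3*26) - 807) = 28*((70 - 78) - 807) = 28*(-8 - 807) = 28*(-815) = -22820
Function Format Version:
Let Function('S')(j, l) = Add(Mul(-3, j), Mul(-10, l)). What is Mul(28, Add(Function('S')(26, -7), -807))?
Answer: -22820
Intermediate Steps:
Function('S')(j, l) = Add(Mul(-10, l), Mul(-3, j))
Mul(28, Add(Function('S')(26, -7), -807)) = Mul(28, Add(Add(Mul(-10, -7), Mul(-3, 26)), -807)) = Mul(28, Add(Add(70, -78), -807)) = Mul(28, Add(-8, -807)) = Mul(28, -815) = -22820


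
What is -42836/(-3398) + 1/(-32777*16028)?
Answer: 11251941072309/892569235444 ≈ 12.606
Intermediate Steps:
-42836/(-3398) + 1/(-32777*16028) = -42836*(-1/3398) - 1/32777*1/16028 = 21418/1699 - 1/525349756 = 11251941072309/892569235444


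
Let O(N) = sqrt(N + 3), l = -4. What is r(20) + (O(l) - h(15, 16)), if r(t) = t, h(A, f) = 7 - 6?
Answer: 19 + I ≈ 19.0 + 1.0*I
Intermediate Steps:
h(A, f) = 1
O(N) = sqrt(3 + N)
r(20) + (O(l) - h(15, 16)) = 20 + (sqrt(3 - 4) - 1*1) = 20 + (sqrt(-1) - 1) = 20 + (I - 1) = 20 + (-1 + I) = 19 + I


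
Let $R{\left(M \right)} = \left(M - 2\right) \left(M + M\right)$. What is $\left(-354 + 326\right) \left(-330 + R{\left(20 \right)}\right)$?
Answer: $-10920$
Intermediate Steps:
$R{\left(M \right)} = 2 M \left(-2 + M\right)$ ($R{\left(M \right)} = \left(-2 + M\right) 2 M = 2 M \left(-2 + M\right)$)
$\left(-354 + 326\right) \left(-330 + R{\left(20 \right)}\right) = \left(-354 + 326\right) \left(-330 + 2 \cdot 20 \left(-2 + 20\right)\right) = - 28 \left(-330 + 2 \cdot 20 \cdot 18\right) = - 28 \left(-330 + 720\right) = \left(-28\right) 390 = -10920$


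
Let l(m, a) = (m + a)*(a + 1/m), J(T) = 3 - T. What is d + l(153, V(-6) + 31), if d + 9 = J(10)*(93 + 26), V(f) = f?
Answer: 552202/153 ≈ 3609.2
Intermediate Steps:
d = -842 (d = -9 + (3 - 1*10)*(93 + 26) = -9 + (3 - 10)*119 = -9 - 7*119 = -9 - 833 = -842)
l(m, a) = (a + m)*(a + 1/m)
d + l(153, V(-6) + 31) = -842 + (1 + (-6 + 31)**2 + (-6 + 31)*153 + (-6 + 31)/153) = -842 + (1 + 25**2 + 25*153 + 25*(1/153)) = -842 + (1 + 625 + 3825 + 25/153) = -842 + 681028/153 = 552202/153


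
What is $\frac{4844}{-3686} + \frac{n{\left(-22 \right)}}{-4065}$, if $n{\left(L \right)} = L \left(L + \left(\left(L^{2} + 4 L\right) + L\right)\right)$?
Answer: $\frac{4426762}{7491795} \approx 0.59088$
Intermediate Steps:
$n{\left(L \right)} = L \left(L^{2} + 6 L\right)$ ($n{\left(L \right)} = L \left(L + \left(L^{2} + 5 L\right)\right) = L \left(L^{2} + 6 L\right)$)
$\frac{4844}{-3686} + \frac{n{\left(-22 \right)}}{-4065} = \frac{4844}{-3686} + \frac{\left(-22\right)^{2} \left(6 - 22\right)}{-4065} = 4844 \left(- \frac{1}{3686}\right) + 484 \left(-16\right) \left(- \frac{1}{4065}\right) = - \frac{2422}{1843} - - \frac{7744}{4065} = - \frac{2422}{1843} + \frac{7744}{4065} = \frac{4426762}{7491795}$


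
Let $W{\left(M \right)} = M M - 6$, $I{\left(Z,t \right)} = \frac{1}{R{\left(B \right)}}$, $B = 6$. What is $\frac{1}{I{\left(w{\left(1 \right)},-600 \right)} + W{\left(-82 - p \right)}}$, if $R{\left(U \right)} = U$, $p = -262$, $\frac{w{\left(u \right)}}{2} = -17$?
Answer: $\frac{6}{194365} \approx 3.087 \cdot 10^{-5}$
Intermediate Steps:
$w{\left(u \right)} = -34$ ($w{\left(u \right)} = 2 \left(-17\right) = -34$)
$I{\left(Z,t \right)} = \frac{1}{6}$
$W{\left(M \right)} = -6 + M^{2}$ ($W{\left(M \right)} = M^{2} - 6 = -6 + M^{2}$)
$\frac{1}{I{\left(w{\left(1 \right)},-600 \right)} + W{\left(-82 - p \right)}} = \frac{1}{\frac{1}{6} - \left(6 - \left(-82 - -262\right)^{2}\right)} = \frac{1}{\frac{1}{6} - \left(6 - \left(-82 + 262\right)^{2}\right)} = \frac{1}{\frac{1}{6} - \left(6 - 180^{2}\right)} = \frac{1}{\frac{1}{6} + \left(-6 + 32400\right)} = \frac{1}{\frac{1}{6} + 32394} = \frac{1}{\frac{194365}{6}} = \frac{6}{194365}$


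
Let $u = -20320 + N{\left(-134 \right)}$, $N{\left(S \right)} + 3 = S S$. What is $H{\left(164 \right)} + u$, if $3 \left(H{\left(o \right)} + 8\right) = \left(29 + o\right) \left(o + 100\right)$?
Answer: $14609$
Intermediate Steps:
$N{\left(S \right)} = -3 + S^{2}$ ($N{\left(S \right)} = -3 + S S = -3 + S^{2}$)
$H{\left(o \right)} = -8 + \frac{\left(29 + o\right) \left(100 + o\right)}{3}$ ($H{\left(o \right)} = -8 + \frac{\left(29 + o\right) \left(o + 100\right)}{3} = -8 + \frac{\left(29 + o\right) \left(100 + o\right)}{3}$)
$u = -2367$ ($u = -20320 - \left(3 - \left(-134\right)^{2}\right) = -20320 + \left(-3 + 17956\right) = -20320 + 17953 = -2367$)
$H{\left(164 \right)} + u = \left(\frac{2876}{3} + 43 \cdot 164 + \frac{164^{2}}{3}\right) - 2367 = \left(\frac{2876}{3} + 7052 + \frac{1}{3} \cdot 26896\right) - 2367 = \left(\frac{2876}{3} + 7052 + \frac{26896}{3}\right) - 2367 = 16976 - 2367 = 14609$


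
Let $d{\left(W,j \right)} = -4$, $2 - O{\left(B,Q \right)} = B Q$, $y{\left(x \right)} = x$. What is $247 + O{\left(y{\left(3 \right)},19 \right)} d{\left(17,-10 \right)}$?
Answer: $467$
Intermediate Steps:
$O{\left(B,Q \right)} = 2 - B Q$
$247 + O{\left(y{\left(3 \right)},19 \right)} d{\left(17,-10 \right)} = 247 + \left(2 - 3 \cdot 19\right) \left(-4\right) = 247 + \left(2 - 57\right) \left(-4\right) = 247 - -220 = 247 + 220 = 467$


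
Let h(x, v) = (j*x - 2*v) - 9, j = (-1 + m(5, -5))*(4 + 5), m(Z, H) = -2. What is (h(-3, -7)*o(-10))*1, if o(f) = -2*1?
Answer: -172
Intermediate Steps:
j = -27 (j = (-1 - 2)*(4 + 5) = -3*9 = -27)
h(x, v) = -9 - 27*x - 2*v (h(x, v) = (-27*x - 2*v) - 9 = -9 - 27*x - 2*v)
o(f) = -2
(h(-3, -7)*o(-10))*1 = ((-9 - 27*(-3) - 2*(-7))*(-2))*1 = ((-9 + 81 + 14)*(-2))*1 = (86*(-2))*1 = -172*1 = -172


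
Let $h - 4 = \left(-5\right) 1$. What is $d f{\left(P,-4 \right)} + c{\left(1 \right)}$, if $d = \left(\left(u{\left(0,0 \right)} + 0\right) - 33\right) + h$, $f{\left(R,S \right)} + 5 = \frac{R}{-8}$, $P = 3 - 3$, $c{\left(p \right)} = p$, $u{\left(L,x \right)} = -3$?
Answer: $186$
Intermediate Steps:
$P = 0$ ($P = 3 - 3 = 0$)
$f{\left(R,S \right)} = -5 - \frac{R}{8}$ ($f{\left(R,S \right)} = -5 + \frac{R}{-8} = -5 + R \left(- \frac{1}{8}\right) = -5 - \frac{R}{8}$)
$h = -1$ ($h = 4 - 5 = -1$)
$d = -37$ ($d = \left(\left(-3 + 0\right) - 33\right) - 1 = \left(-3 - 33\right) - 1 = -36 - 1 = -37$)
$d f{\left(P,-4 \right)} + c{\left(1 \right)} = - 37 \left(-5 - 0\right) + 1 = - 37 \left(-5 + 0\right) + 1 = \left(-37\right) \left(-5\right) + 1 = 185 + 1 = 186$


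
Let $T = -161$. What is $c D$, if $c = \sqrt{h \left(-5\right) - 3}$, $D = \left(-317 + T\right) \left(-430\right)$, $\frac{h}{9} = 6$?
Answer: $205540 i \sqrt{273} \approx 3.3961 \cdot 10^{6} i$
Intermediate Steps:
$h = 54$ ($h = 9 \cdot 6 = 54$)
$D = 205540$ ($D = \left(-317 - 161\right) \left(-430\right) = \left(-478\right) \left(-430\right) = 205540$)
$c = i \sqrt{273}$ ($c = \sqrt{54 \left(-5\right) - 3} = \sqrt{-270 - 3} = \sqrt{-273} = i \sqrt{273} \approx 16.523 i$)
$c D = i \sqrt{273} \cdot 205540 = 205540 i \sqrt{273}$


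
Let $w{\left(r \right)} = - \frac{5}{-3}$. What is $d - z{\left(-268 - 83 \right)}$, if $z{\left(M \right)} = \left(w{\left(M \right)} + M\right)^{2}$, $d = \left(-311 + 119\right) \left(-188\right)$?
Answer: $- \frac{773440}{9} \approx -85938.0$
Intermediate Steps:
$w{\left(r \right)} = \frac{5}{3}$ ($w{\left(r \right)} = \left(-5\right) \left(- \frac{1}{3}\right) = \frac{5}{3}$)
$d = 36096$ ($d = \left(-192\right) \left(-188\right) = 36096$)
$z{\left(M \right)} = \left(\frac{5}{3} + M\right)^{2}$
$d - z{\left(-268 - 83 \right)} = 36096 - \frac{\left(5 + 3 \left(-268 - 83\right)\right)^{2}}{9} = 36096 - \frac{\left(5 + 3 \left(-351\right)\right)^{2}}{9} = 36096 - \frac{\left(5 - 1053\right)^{2}}{9} = 36096 - \frac{\left(-1048\right)^{2}}{9} = 36096 - \frac{1}{9} \cdot 1098304 = 36096 - \frac{1098304}{9} = - \frac{773440}{9}$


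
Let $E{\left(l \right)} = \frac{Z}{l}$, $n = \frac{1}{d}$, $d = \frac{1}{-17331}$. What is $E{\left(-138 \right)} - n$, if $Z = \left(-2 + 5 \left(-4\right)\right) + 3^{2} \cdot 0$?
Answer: $\frac{1195850}{69} \approx 17331.0$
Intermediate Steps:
$d = - \frac{1}{17331} \approx -5.77 \cdot 10^{-5}$
$n = -17331$ ($n = \frac{1}{- \frac{1}{17331}} = -17331$)
$Z = -22$ ($Z = \left(-2 - 20\right) + 9 \cdot 0 = -22 + 0 = -22$)
$E{\left(l \right)} = - \frac{22}{l}$
$E{\left(-138 \right)} - n = - \frac{22}{-138} - -17331 = \left(-22\right) \left(- \frac{1}{138}\right) + 17331 = \frac{11}{69} + 17331 = \frac{1195850}{69}$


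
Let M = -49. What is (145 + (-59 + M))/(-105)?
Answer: -37/105 ≈ -0.35238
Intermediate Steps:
(145 + (-59 + M))/(-105) = (145 + (-59 - 49))/(-105) = (145 - 108)*(-1/105) = 37*(-1/105) = -37/105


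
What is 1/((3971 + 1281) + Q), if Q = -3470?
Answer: 1/1782 ≈ 0.00056117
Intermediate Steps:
1/((3971 + 1281) + Q) = 1/((3971 + 1281) - 3470) = 1/(5252 - 3470) = 1/1782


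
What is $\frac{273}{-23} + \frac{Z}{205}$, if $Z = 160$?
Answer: $- \frac{10457}{943} \approx -11.089$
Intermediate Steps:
$\frac{273}{-23} + \frac{Z}{205} = \frac{273}{-23} + \frac{160}{205} = 273 \left(- \frac{1}{23}\right) + 160 \cdot \frac{1}{205} = - \frac{273}{23} + \frac{32}{41} = - \frac{10457}{943}$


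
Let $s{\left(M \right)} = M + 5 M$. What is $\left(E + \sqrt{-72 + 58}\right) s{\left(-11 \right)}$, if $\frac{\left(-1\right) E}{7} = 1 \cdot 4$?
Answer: $1848 - 66 i \sqrt{14} \approx 1848.0 - 246.95 i$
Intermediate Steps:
$s{\left(M \right)} = 6 M$
$E = -28$ ($E = - 7 \cdot 1 \cdot 4 = \left(-7\right) 4 = -28$)
$\left(E + \sqrt{-72 + 58}\right) s{\left(-11 \right)} = \left(-28 + \sqrt{-72 + 58}\right) 6 \left(-11\right) = \left(-28 + \sqrt{-14}\right) \left(-66\right) = \left(-28 + i \sqrt{14}\right) \left(-66\right) = 1848 - 66 i \sqrt{14}$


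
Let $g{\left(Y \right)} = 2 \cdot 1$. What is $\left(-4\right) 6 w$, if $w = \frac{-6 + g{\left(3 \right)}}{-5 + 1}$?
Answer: $-24$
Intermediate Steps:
$g{\left(Y \right)} = 2$
$w = 1$ ($w = \frac{-6 + 2}{-5 + 1} = - \frac{4}{-4} = \left(-4\right) \left(- \frac{1}{4}\right) = 1$)
$\left(-4\right) 6 w = \left(-4\right) 6 \cdot 1 = \left(-24\right) 1 = -24$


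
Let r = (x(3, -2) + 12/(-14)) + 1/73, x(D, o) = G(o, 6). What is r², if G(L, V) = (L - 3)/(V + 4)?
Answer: 1885129/1044484 ≈ 1.8048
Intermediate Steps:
G(L, V) = (-3 + L)/(4 + V)
x(D, o) = -3/10 + o/10 (x(D, o) = (-3 + o)/(4 + 6) = (-3 + o)/10 = -3/10 + o/10)
r = -1373/1022 (r = ((-3/10 + (⅒)*(-2)) + 12/(-14)) + 1/73 = ((-3/10 - ⅕) + 12*(-1/14)) + 1/73 = (-½ - 6/7) + 1/73 = -19/14 + 1/73 = -1373/1022 ≈ -1.3434)
r² = (-1373/1022)² = 1885129/1044484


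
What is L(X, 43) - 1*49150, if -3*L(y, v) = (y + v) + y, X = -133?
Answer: -147227/3 ≈ -49076.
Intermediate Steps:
L(y, v) = -2*y/3 - v/3 (L(y, v) = -((y + v) + y)/3 = -((v + y) + y)/3 = -(v + 2*y)/3 = -2*y/3 - v/3)
L(X, 43) - 1*49150 = (-2/3*(-133) - 1/3*43) - 1*49150 = (266/3 - 43/3) - 49150 = 223/3 - 49150 = -147227/3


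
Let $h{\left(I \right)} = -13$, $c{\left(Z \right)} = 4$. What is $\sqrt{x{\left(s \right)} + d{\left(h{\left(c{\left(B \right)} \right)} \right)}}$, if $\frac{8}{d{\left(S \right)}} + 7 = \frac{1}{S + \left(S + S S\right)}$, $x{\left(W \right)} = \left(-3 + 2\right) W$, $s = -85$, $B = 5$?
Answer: $\frac{\sqrt{52410}}{25} \approx 9.1573$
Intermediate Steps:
$x{\left(W \right)} = - W$
$d{\left(S \right)} = \frac{8}{-7 + \frac{1}{S^{2} + 2 S}}$ ($d{\left(S \right)} = \frac{8}{-7 + \frac{1}{S + \left(S + S S\right)}} = \frac{8}{-7 + \frac{1}{S + \left(S + S^{2}\right)}} = \frac{8}{-7 + \frac{1}{S^{2} + 2 S}}$)
$\sqrt{x{\left(s \right)} + d{\left(h{\left(c{\left(B \right)} \right)} \right)}} = \sqrt{\left(-1\right) \left(-85\right) - - \frac{104 \left(2 - 13\right)}{-1 + 7 \left(-13\right)^{2} + 14 \left(-13\right)}} = \sqrt{85 - \left(-104\right) \frac{1}{-1 + 7 \cdot 169 - 182} \left(-11\right)} = \sqrt{85 - \left(-104\right) \frac{1}{-1 + 1183 - 182} \left(-11\right)} = \sqrt{85 - \left(-104\right) \frac{1}{1000} \left(-11\right)} = \sqrt{85 - \frac{143}{125}} = \sqrt{\frac{10482}{125}} = \frac{\sqrt{52410}}{25}$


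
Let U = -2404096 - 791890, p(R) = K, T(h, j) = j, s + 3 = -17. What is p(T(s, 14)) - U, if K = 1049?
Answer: 3197035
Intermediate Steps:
s = -20 (s = -3 - 17 = -20)
p(R) = 1049
U = -3195986
p(T(s, 14)) - U = 1049 - 1*(-3195986) = 1049 + 3195986 = 3197035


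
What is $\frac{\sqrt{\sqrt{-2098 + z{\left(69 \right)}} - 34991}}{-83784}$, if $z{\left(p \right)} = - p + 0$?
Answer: $- \frac{\sqrt{-34991 + i \sqrt{2167}}}{83784} \approx -1.4851 \cdot 10^{-6} - 0.0022326 i$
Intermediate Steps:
$z{\left(p \right)} = - p$
$\frac{\sqrt{\sqrt{-2098 + z{\left(69 \right)}} - 34991}}{-83784} = \frac{\sqrt{\sqrt{-2098 - 69} - 34991}}{-83784} = \sqrt{\sqrt{-2098 - 69} - 34991} \left(- \frac{1}{83784}\right) = \sqrt{\sqrt{-2167} - 34991} \left(- \frac{1}{83784}\right) = \sqrt{i \sqrt{2167} - 34991} \left(- \frac{1}{83784}\right) = \sqrt{-34991 + i \sqrt{2167}} \left(- \frac{1}{83784}\right) = - \frac{\sqrt{-34991 + i \sqrt{2167}}}{83784}$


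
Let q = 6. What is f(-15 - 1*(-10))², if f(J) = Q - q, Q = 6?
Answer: 0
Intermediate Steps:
f(J) = 0 (f(J) = 6 - 1*6 = 6 - 6 = 0)
f(-15 - 1*(-10))² = 0² = 0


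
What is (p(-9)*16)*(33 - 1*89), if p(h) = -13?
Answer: 11648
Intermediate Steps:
(p(-9)*16)*(33 - 1*89) = (-13*16)*(33 - 1*89) = -208*(33 - 89) = -208*(-56) = 11648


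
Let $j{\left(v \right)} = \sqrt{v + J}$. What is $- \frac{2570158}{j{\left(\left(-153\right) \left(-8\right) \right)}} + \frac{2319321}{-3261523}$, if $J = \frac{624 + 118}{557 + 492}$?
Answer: $- \frac{2319321}{3261523} - \frac{1285079 \sqrt{1347669182}}{642359} \approx -73443.0$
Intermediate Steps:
$J = \frac{742}{1049} \approx 0.70734$
$j{\left(v \right)} = \sqrt{\frac{742}{1049} + v}$ ($j{\left(v \right)} = \sqrt{v + \frac{742}{1049}} = \sqrt{\frac{742}{1049} + v}$)
$- \frac{2570158}{j{\left(\left(-153\right) \left(-8\right) \right)}} + \frac{2319321}{-3261523} = - \frac{2570158}{\frac{1}{1049} \sqrt{778358 + 1100401 \left(\left(-153\right) \left(-8\right)\right)}} + \frac{2319321}{-3261523} = - \frac{2570158}{\frac{1}{1049} \sqrt{778358 + 1100401 \cdot 1224}} + 2319321 \left(- \frac{1}{3261523}\right) = - \frac{2570158}{\frac{1}{1049} \sqrt{778358 + 1346890824}} - \frac{2319321}{3261523} = - \frac{2570158}{\frac{1}{1049} \sqrt{1347669182}} - \frac{2319321}{3261523} = - 2570158 \frac{\sqrt{1347669182}}{1284718} - \frac{2319321}{3261523} = - \frac{1285079 \sqrt{1347669182}}{642359} - \frac{2319321}{3261523} = - \frac{2319321}{3261523} - \frac{1285079 \sqrt{1347669182}}{642359}$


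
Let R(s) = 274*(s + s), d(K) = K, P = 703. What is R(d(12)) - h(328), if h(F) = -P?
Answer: 7279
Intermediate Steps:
h(F) = -703 (h(F) = -1*703 = -703)
R(s) = 548*s (R(s) = 274*(2*s) = 548*s)
R(d(12)) - h(328) = 548*12 - 1*(-703) = 6576 + 703 = 7279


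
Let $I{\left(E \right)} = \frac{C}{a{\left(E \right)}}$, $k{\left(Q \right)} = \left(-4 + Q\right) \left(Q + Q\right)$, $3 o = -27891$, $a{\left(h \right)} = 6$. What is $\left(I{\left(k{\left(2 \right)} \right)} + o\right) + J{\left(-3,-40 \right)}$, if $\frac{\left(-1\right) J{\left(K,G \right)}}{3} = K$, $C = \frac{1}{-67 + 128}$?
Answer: $- \frac{3399407}{366} \approx -9288.0$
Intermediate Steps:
$C = \frac{1}{61} \approx 0.016393$
$o = -9297$ ($o = \frac{1}{3} \left(-27891\right) = -9297$)
$J{\left(K,G \right)} = - 3 K$
$k{\left(Q \right)} = 2 Q \left(-4 + Q\right)$ ($k{\left(Q \right)} = \left(-4 + Q\right) 2 Q = 2 Q \left(-4 + Q\right)$)
$I{\left(E \right)} = \frac{1}{366}$ ($I{\left(E \right)} = \frac{1}{61 \cdot 6} = \frac{1}{61} \cdot \frac{1}{6} = \frac{1}{366}$)
$\left(I{\left(k{\left(2 \right)} \right)} + o\right) + J{\left(-3,-40 \right)} = \left(\frac{1}{366} - 9297\right) - -9 = - \frac{3402701}{366} + 9 = - \frac{3399407}{366}$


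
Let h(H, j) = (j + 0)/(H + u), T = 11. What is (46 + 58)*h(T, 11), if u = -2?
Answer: 1144/9 ≈ 127.11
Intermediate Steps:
h(H, j) = j/(-2 + H) (h(H, j) = (j + 0)/(H - 2) = j/(-2 + H))
(46 + 58)*h(T, 11) = (46 + 58)*(11/(-2 + 11)) = 104*(11/9) = 1144/9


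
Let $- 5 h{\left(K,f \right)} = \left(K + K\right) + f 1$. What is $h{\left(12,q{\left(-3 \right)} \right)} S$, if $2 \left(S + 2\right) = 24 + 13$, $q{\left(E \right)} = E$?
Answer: $- \frac{693}{10} \approx -69.3$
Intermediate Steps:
$h{\left(K,f \right)} = - \frac{2 K}{5} - \frac{f}{5}$ ($h{\left(K,f \right)} = - \frac{\left(K + K\right) + f 1}{5} = - \frac{2 K + f}{5} = - \frac{f + 2 K}{5} = - \frac{2 K}{5} - \frac{f}{5}$)
$S = \frac{33}{2}$ ($S = -2 + \frac{24 + 13}{2} = -2 + \frac{1}{2} \cdot 37 = -2 + \frac{37}{2} = \frac{33}{2} \approx 16.5$)
$h{\left(12,q{\left(-3 \right)} \right)} S = \left(\left(- \frac{2}{5}\right) 12 - - \frac{3}{5}\right) \frac{33}{2} = \left(- \frac{24}{5} + \frac{3}{5}\right) \frac{33}{2} = \left(- \frac{21}{5}\right) \frac{33}{2} = - \frac{693}{10}$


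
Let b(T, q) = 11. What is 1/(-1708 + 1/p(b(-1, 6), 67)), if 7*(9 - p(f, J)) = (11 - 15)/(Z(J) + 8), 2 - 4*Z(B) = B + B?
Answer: -1571/2683093 ≈ -0.00058552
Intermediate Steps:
Z(B) = ½ - B/2 (Z(B) = ½ - (B + B)/4 = ½ - B/2)
p(f, J) = 9 + 4/(7*(17/2 - J/2)) (p(f, J) = 9 - (11 - 15)/(7*((½ - J/2) + 8)) = 9 - (-4)/(7*(17/2 - J/2)) = 9 + 4/(7*(17/2 - J/2)))
1/(-1708 + 1/p(b(-1, 6), 67)) = 1/(-1708 + 1/((-1079 + 63*67)/(7*(-17 + 67)))) = 1/(-1708 + 1/((⅐)*(-1079 + 4221)/50)) = 1/(-1708 + 1/((⅐)*(1/50)*3142)) = 1/(-1708 + 1/(1571/175)) = 1/(-1708 + 175/1571) = 1/(-2683093/1571) = -1571/2683093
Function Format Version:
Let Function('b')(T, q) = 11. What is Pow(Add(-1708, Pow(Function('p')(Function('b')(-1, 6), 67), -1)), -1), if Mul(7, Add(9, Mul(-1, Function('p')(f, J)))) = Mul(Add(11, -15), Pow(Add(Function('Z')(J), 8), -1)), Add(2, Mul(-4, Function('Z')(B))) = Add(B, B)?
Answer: Rational(-1571, 2683093) ≈ -0.00058552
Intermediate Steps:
Function('Z')(B) = Add(Rational(1, 2), Mul(Rational(-1, 2), B)) (Function('Z')(B) = Add(Rational(1, 2), Mul(Rational(-1, 4), Add(B, B))) = Add(Rational(1, 2), Mul(Rational(-1, 4), Mul(2, B))) = Add(Rational(1, 2), Mul(Rational(-1, 2), B)))
Function('p')(f, J) = Add(9, Mul(Rational(4, 7), Pow(Add(Rational(17, 2), Mul(Rational(-1, 2), J)), -1))) (Function('p')(f, J) = Add(9, Mul(Rational(-1, 7), Mul(Add(11, -15), Pow(Add(Add(Rational(1, 2), Mul(Rational(-1, 2), J)), 8), -1)))) = Add(9, Mul(Rational(-1, 7), Mul(-4, Pow(Add(Rational(17, 2), Mul(Rational(-1, 2), J)), -1)))) = Add(9, Mul(Rational(4, 7), Pow(Add(Rational(17, 2), Mul(Rational(-1, 2), J)), -1))))
Pow(Add(-1708, Pow(Function('p')(Function('b')(-1, 6), 67), -1)), -1) = Pow(Add(-1708, Pow(Mul(Rational(1, 7), Pow(Add(-17, 67), -1), Add(-1079, Mul(63, 67))), -1)), -1) = Pow(Add(-1708, Pow(Mul(Rational(1, 7), Pow(50, -1), Add(-1079, 4221)), -1)), -1) = Pow(Add(-1708, Pow(Mul(Rational(1, 7), Rational(1, 50), 3142), -1)), -1) = Pow(Add(-1708, Pow(Rational(1571, 175), -1)), -1) = Pow(Add(-1708, Rational(175, 1571)), -1) = Pow(Rational(-2683093, 1571), -1) = Rational(-1571, 2683093)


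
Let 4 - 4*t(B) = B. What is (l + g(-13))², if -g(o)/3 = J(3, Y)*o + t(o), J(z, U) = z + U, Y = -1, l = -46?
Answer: 5929/16 ≈ 370.56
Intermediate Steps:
t(B) = 1 - B/4
J(z, U) = U + z
g(o) = -3 - 21*o/4 (g(o) = -3*((-1 + 3)*o + (1 - o/4)) = -3*(2*o + (1 - o/4)) = -3*(1 + 7*o/4) = -3 - 21*o/4)
(l + g(-13))² = (-46 + (-3 - 21/4*(-13)))² = (-46 + (-3 + 273/4))² = (-46 + 261/4)² = (77/4)² = 5929/16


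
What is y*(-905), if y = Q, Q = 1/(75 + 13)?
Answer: -905/88 ≈ -10.284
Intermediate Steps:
Q = 1/88 ≈ 0.011364
y = 1/88 ≈ 0.011364
y*(-905) = (1/88)*(-905) = -905/88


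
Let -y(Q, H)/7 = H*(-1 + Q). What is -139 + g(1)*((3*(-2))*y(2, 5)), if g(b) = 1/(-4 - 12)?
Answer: -1217/8 ≈ -152.13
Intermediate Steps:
y(Q, H) = -7*H*(-1 + Q)
g(b) = -1/16 (g(b) = 1/(-16) = -1/16)
-139 + g(1)*((3*(-2))*y(2, 5)) = -139 - 3*(-2)*7*5*(1 - 1*2)/16 = -139 - (-3)*7*5*(1 - 2)/8 = -139 - (-3)*7*5*(-1)/8 = -139 - (-3)*(-35)/8 = -139 - 1/16*210 = -139 - 105/8 = -1217/8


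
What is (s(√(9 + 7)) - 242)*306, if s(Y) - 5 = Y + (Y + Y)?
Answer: -68850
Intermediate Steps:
s(Y) = 5 + 3*Y (s(Y) = 5 + (Y + (Y + Y)) = 5 + (Y + 2*Y) = 5 + 3*Y)
(s(√(9 + 7)) - 242)*306 = ((5 + 3*√(9 + 7)) - 242)*306 = ((5 + 3*√16) - 242)*306 = ((5 + 3*4) - 242)*306 = ((5 + 12) - 242)*306 = (17 - 242)*306 = -225*306 = -68850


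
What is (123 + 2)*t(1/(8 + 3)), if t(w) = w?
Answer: 125/11 ≈ 11.364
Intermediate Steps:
(123 + 2)*t(1/(8 + 3)) = (123 + 2)/(8 + 3) = 125/11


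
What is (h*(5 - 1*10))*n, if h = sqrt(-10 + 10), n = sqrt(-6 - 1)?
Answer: 0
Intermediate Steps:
n = I*sqrt(7) (n = sqrt(-7) = I*sqrt(7) ≈ 2.6458*I)
h = 0 (h = sqrt(0) = 0)
(h*(5 - 1*10))*n = (0*(5 - 1*10))*(I*sqrt(7)) = (0*(5 - 10))*(I*sqrt(7)) = (0*(-5))*(I*sqrt(7)) = 0*(I*sqrt(7)) = 0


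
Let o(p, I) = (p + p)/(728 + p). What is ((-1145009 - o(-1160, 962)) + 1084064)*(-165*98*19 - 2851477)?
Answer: 5198157761620/27 ≈ 1.9252e+11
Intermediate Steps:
o(p, I) = 2*p/(728 + p) (o(p, I) = (2*p)/(728 + p) = 2*p/(728 + p))
((-1145009 - o(-1160, 962)) + 1084064)*(-165*98*19 - 2851477) = ((-1145009 - 2*(-1160)/(728 - 1160)) + 1084064)*(-165*98*19 - 2851477) = ((-1145009 - 2*(-1160)/(-432)) + 1084064)*(-16170*19 - 2851477) = ((-1145009 - 2*(-1160)*(-1)/432) + 1084064)*(-307230 - 2851477) = ((-1145009 - 1*145/27) + 1084064)*(-3158707) = ((-1145009 - 145/27) + 1084064)*(-3158707) = (-30915388/27 + 1084064)*(-3158707) = -1645660/27*(-3158707) = 5198157761620/27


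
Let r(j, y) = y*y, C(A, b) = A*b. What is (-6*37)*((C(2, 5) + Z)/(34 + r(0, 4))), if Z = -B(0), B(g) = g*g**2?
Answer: -222/5 ≈ -44.400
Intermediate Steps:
B(g) = g**3
Z = 0 (Z = -1*0**3 = -1*0 = 0)
r(j, y) = y**2
(-6*37)*((C(2, 5) + Z)/(34 + r(0, 4))) = (-6*37)*((2*5 + 0)/(34 + 4**2)) = -222*(10 + 0)/(34 + 16) = -2220/50 = -222*1/5 = -222/5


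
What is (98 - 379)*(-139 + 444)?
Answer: -85705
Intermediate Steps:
(98 - 379)*(-139 + 444) = -281*305 = -85705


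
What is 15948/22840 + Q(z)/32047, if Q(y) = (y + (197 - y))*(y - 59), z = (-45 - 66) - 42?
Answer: -110701051/182988370 ≈ -0.60496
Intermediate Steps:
z = -153 (z = -111 - 42 = -153)
Q(y) = -11623 + 197*y (Q(y) = 197*(-59 + y) = -11623 + 197*y)
15948/22840 + Q(z)/32047 = 15948/22840 + (-11623 + 197*(-153))/32047 = 15948*(1/22840) + (-11623 - 30141)*(1/32047) = 3987/5710 - 41764*1/32047 = 3987/5710 - 41764/32047 = -110701051/182988370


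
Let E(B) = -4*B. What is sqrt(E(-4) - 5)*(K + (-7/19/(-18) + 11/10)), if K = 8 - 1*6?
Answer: 2668*sqrt(11)/855 ≈ 10.349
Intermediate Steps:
K = 2 (K = 8 - 6 = 2)
sqrt(E(-4) - 5)*(K + (-7/19/(-18) + 11/10)) = sqrt(-4*(-4) - 5)*(2 + (-7/19/(-18) + 11/10)) = sqrt(16 - 5)*(2 + (-7*1/19*(-1/18) + 11*(1/10))) = sqrt(11)*(2 + (-7/19*(-1/18) + 11/10)) = sqrt(11)*(2 + (7/342 + 11/10)) = sqrt(11)*(2 + 958/855) = sqrt(11)*(2668/855) = 2668*sqrt(11)/855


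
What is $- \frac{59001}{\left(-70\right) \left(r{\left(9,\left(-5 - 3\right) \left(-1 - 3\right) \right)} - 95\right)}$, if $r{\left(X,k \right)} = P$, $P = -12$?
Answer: $- \frac{59001}{7490} \approx -7.8773$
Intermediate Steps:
$r{\left(X,k \right)} = -12$
$- \frac{59001}{\left(-70\right) \left(r{\left(9,\left(-5 - 3\right) \left(-1 - 3\right) \right)} - 95\right)} = - \frac{59001}{\left(-70\right) \left(-12 - 95\right)} = - \frac{59001}{\left(-70\right) \left(-107\right)} = - \frac{59001}{7490}$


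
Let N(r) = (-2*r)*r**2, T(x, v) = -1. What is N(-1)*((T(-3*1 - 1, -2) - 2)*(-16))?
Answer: 96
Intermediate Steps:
N(r) = -2*r**3
N(-1)*((T(-3*1 - 1, -2) - 2)*(-16)) = (-2*(-1)**3)*((-1 - 2)*(-16)) = (-2*(-1))*(-3*(-16)) = 2*48 = 96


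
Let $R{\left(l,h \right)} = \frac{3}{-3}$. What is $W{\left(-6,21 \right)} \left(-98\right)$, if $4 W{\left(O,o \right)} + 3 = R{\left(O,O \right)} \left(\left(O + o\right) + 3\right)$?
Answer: $\frac{1029}{2} \approx 514.5$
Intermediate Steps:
$R{\left(l,h \right)} = -1$ ($R{\left(l,h \right)} = 3 \left(- \frac{1}{3}\right) = -1$)
$W{\left(O,o \right)} = - \frac{3}{2} - \frac{O}{4} - \frac{o}{4}$ ($W{\left(O,o \right)} = - \frac{3}{4} + \frac{\left(-1\right) \left(\left(O + o\right) + 3\right)}{4} = - \frac{3}{4} + \frac{\left(-1\right) \left(3 + O + o\right)}{4} = - \frac{3}{4} + \frac{-3 - O - o}{4} = - \frac{3}{4} - \left(\frac{3}{4} + \frac{O}{4} + \frac{o}{4}\right) = - \frac{3}{2} - \frac{O}{4} - \frac{o}{4}$)
$W{\left(-6,21 \right)} \left(-98\right) = \left(- \frac{3}{2} - - \frac{3}{2} - \frac{21}{4}\right) \left(-98\right) = \left(- \frac{3}{2} + \frac{3}{2} - \frac{21}{4}\right) \left(-98\right) = \left(- \frac{21}{4}\right) \left(-98\right) = \frac{1029}{2}$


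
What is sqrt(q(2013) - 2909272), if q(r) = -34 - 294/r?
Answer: 6*I*sqrt(36385803014)/671 ≈ 1705.7*I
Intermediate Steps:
sqrt(q(2013) - 2909272) = sqrt((-34 - 294/2013) - 2909272) = sqrt((-34 - 294*1/2013) - 2909272) = sqrt((-34 - 98/671) - 2909272) = sqrt(-22912/671 - 2909272) = sqrt(-1952144424/671) = 6*I*sqrt(36385803014)/671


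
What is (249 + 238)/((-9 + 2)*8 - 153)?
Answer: -487/209 ≈ -2.3301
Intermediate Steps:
(249 + 238)/((-9 + 2)*8 - 153) = 487/(-7*8 - 153) = 487/(-56 - 153) = 487/(-209) = 487*(-1/209) = -487/209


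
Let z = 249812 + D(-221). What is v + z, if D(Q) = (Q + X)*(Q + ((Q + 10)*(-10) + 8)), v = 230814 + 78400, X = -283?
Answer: -397062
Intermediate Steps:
v = 309214
D(Q) = (-283 + Q)*(-92 - 9*Q) (D(Q) = (Q - 283)*(Q + ((Q + 10)*(-10) + 8)) = (-283 + Q)*(Q + ((10 + Q)*(-10) + 8)) = (-283 + Q)*(Q + ((-100 - 10*Q) + 8)) = (-283 + Q)*(Q + (-92 - 10*Q)) = (-283 + Q)*(-92 - 9*Q))
z = -706276 (z = 249812 + (26036 - 9*(-221)² + 2455*(-221)) = 249812 + (26036 - 9*48841 - 542555) = 249812 + (26036 - 439569 - 542555) = 249812 - 956088 = -706276)
v + z = 309214 - 706276 = -397062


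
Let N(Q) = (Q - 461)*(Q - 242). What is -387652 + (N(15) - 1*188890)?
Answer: -475300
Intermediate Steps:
N(Q) = (-461 + Q)*(-242 + Q)
-387652 + (N(15) - 1*188890) = -387652 + ((111562 + 15² - 703*15) - 1*188890) = -387652 + ((111562 + 225 - 10545) - 188890) = -387652 + (101242 - 188890) = -387652 - 87648 = -475300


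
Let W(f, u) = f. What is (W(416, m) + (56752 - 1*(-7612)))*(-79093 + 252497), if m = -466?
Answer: 11233111120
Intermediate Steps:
(W(416, m) + (56752 - 1*(-7612)))*(-79093 + 252497) = (416 + (56752 - 1*(-7612)))*(-79093 + 252497) = (416 + (56752 + 7612))*173404 = (416 + 64364)*173404 = 64780*173404 = 11233111120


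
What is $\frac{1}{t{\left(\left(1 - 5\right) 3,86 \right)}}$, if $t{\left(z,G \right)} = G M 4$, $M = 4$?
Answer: $\frac{1}{1376} \approx 0.00072674$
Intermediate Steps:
$t{\left(z,G \right)} = 16 G$ ($t{\left(z,G \right)} = G 4 \cdot 4 = 4 G 4 = 16 G$)
$\frac{1}{t{\left(\left(1 - 5\right) 3,86 \right)}} = \frac{1}{16 \cdot 86} = \frac{1}{1376}$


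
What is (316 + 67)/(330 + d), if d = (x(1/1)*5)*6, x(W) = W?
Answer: 383/360 ≈ 1.0639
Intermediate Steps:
d = 30 (d = (5/1)*6 = (1*5)*6 = 5*6 = 30)
(316 + 67)/(330 + d) = (316 + 67)/(330 + 30) = 383/360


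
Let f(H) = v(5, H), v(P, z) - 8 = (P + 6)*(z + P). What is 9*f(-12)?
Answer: -621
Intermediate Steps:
v(P, z) = 8 + (6 + P)*(P + z) (v(P, z) = 8 + (P + 6)*(z + P) = 8 + (6 + P)*(P + z))
f(H) = 63 + 11*H (f(H) = 8 + 5**2 + 6*5 + 6*H + 5*H = 8 + 25 + 30 + 6*H + 5*H = 63 + 11*H)
9*f(-12) = 9*(63 + 11*(-12)) = 9*(63 - 132) = 9*(-69) = -621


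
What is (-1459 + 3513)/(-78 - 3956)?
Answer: -1027/2017 ≈ -0.50917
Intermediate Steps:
(-1459 + 3513)/(-78 - 3956) = 2054/(-4034) = 2054*(-1/4034) = -1027/2017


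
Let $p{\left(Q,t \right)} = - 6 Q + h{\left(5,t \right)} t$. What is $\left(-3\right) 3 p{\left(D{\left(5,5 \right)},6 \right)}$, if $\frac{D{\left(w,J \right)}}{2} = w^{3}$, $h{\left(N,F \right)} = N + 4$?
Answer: $13014$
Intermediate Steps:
$h{\left(N,F \right)} = 4 + N$
$D{\left(w,J \right)} = 2 w^{3}$
$p{\left(Q,t \right)} = - 6 Q + 9 t$ ($p{\left(Q,t \right)} = - 6 Q + \left(4 + 5\right) t = - 6 Q + 9 t$)
$\left(-3\right) 3 p{\left(D{\left(5,5 \right)},6 \right)} = \left(-3\right) 3 \left(- 6 \cdot 2 \cdot 5^{3} + 9 \cdot 6\right) = - 9 \left(- 6 \cdot 2 \cdot 125 + 54\right) = - 9 \left(\left(-6\right) 250 + 54\right) = - 9 \left(-1500 + 54\right) = \left(-9\right) \left(-1446\right) = 13014$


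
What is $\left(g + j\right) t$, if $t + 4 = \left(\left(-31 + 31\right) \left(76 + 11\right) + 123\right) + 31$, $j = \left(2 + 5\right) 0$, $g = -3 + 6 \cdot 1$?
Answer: $450$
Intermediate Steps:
$g = 3$ ($g = -3 + 6 = 3$)
$j = 0$ ($j = 7 \cdot 0 = 0$)
$t = 150$ ($t = -4 + \left(\left(\left(-31 + 31\right) \left(76 + 11\right) + 123\right) + 31\right) = -4 + \left(\left(0 \cdot 87 + 123\right) + 31\right) = -4 + \left(\left(0 + 123\right) + 31\right) = -4 + \left(123 + 31\right) = -4 + 154 = 150$)
$\left(g + j\right) t = \left(3 + 0\right) 150 = 3 \cdot 150 = 450$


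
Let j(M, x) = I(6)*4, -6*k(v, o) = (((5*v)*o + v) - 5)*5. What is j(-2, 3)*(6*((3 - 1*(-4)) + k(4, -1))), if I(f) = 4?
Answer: 2352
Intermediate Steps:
k(v, o) = 25/6 - 5*v/6 - 25*o*v/6 (k(v, o) = -(((5*v)*o + v) - 5)*5/6 = -((5*o*v + v) - 5)*5/6 = -((v + 5*o*v) - 5)*5/6 = -(-5 + v + 5*o*v)*5/6 = -(-25 + 5*v + 25*o*v)/6 = 25/6 - 5*v/6 - 25*o*v/6)
j(M, x) = 16 (j(M, x) = 4*4 = 16)
j(-2, 3)*(6*((3 - 1*(-4)) + k(4, -1))) = 16*(6*((3 - 1*(-4)) + (25/6 - 5/6*4 - 25/6*(-1)*4))) = 16*(6*((3 + 4) + (25/6 - 10/3 + 50/3))) = 16*(6*(7 + 35/2)) = 16*(6*(49/2)) = 16*147 = 2352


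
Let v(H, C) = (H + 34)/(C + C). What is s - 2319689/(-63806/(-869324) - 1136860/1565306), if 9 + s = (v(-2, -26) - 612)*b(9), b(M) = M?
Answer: 10242794833389251909/2887377246013 ≈ 3.5474e+6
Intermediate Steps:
v(H, C) = (34 + H)/(2*C) (v(H, C) = (34 + H)/((2*C)) = (34 + H)*(1/(2*C)) = (34 + H)/(2*C))
s = -71793/13 (s = -9 + ((1/2)*(34 - 2)/(-26) - 612)*9 = -9 + ((1/2)*(-1/26)*32 - 612)*9 = -9 + (-8/13 - 612)*9 = -9 - 7964/13*9 = -9 - 71676/13 = -71793/13 ≈ -5522.5)
s - 2319689/(-63806/(-869324) - 1136860/1565306) = -71793/13 - 2319689/(-63806/(-869324) - 1136860/1565306) = -71793/13 - 2319689/(-63806*(-1/869324) - 1136860*1/1565306) = -71793/13 - 2319689/(31903/434662 - 568430/782653) = -71793/13 - 2319689/(-222105942001/340189518286) = -71793/13 - 2319689*(-340189518286)/222105942001 = -71793/13 - 1*(-789133883483333054/222105942001) = -71793/13 + 789133883483333054/222105942001 = 10242794833389251909/2887377246013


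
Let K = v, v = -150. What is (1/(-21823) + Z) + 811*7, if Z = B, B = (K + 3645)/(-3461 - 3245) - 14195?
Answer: -1246643311775/146345038 ≈ -8518.5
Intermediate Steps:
K = -150
B = -95195165/6706 (B = (-150 + 3645)/(-3461 - 3245) - 14195 = 3495/(-6706) - 14195 = 3495*(-1/6706) - 14195 = -3495/6706 - 14195 = -95195165/6706 ≈ -14196.)
Z = -95195165/6706 ≈ -14196.
(1/(-21823) + Z) + 811*7 = (1/(-21823) - 95195165/6706) + 811*7 = (-1/21823 - 95195165/6706) + 5677 = -2077444092501/146345038 + 5677 = -1246643311775/146345038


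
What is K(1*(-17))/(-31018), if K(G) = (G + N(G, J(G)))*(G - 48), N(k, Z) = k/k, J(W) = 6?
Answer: -40/1193 ≈ -0.033529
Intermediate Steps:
N(k, Z) = 1
K(G) = (1 + G)*(-48 + G) (K(G) = (G + 1)*(G - 48) = (1 + G)*(-48 + G))
K(1*(-17))/(-31018) = (-48 + (1*(-17))² - 47*(-17))/(-31018) = (-48 + (-17)² - 47*(-17))*(-1/31018) = (-48 + 289 + 799)*(-1/31018) = 1040*(-1/31018) = -40/1193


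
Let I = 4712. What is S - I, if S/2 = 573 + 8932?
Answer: 14298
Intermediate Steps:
S = 19010 (S = 2*(573 + 8932) = 2*9505 = 19010)
S - I = 19010 - 1*4712 = 19010 - 4712 = 14298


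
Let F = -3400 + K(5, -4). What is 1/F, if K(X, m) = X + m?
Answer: -1/3399 ≈ -0.00029420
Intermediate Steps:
F = -3399 (F = -3400 + (5 - 4) = -3400 + 1 = -3399)
1/F = 1/(-3399) = -1/3399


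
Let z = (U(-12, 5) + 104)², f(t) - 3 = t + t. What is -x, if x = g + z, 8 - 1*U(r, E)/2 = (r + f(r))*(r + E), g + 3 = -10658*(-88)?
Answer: -1054865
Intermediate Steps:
f(t) = 3 + 2*t (f(t) = 3 + (t + t) = 3 + 2*t)
g = 937901 (g = -3 - 10658*(-88) = -3 + 937904 = 937901)
U(r, E) = 16 - 2*(3 + 3*r)*(E + r) (U(r, E) = 16 - 2*(r + (3 + 2*r))*(r + E) = 16 - 2*(3 + 3*r)*(E + r))
z = 116964 (z = ((16 - 6*5 - 6*(-12) - 6*(-12)² - 6*5*(-12)) + 104)² = ((16 - 30 + 72 - 6*144 + 360) + 104)² = ((16 - 30 + 72 - 864 + 360) + 104)² = (-446 + 104)² = (-342)² = 116964)
x = 1054865 (x = 937901 + 116964 = 1054865)
-x = -1*1054865 = -1054865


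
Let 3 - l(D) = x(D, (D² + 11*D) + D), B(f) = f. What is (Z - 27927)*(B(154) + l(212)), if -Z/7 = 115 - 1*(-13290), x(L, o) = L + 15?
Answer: 8523340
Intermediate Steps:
x(L, o) = 15 + L
l(D) = -12 - D (l(D) = 3 - (15 + D) = 3 + (-15 - D) = -12 - D)
Z = -93835 (Z = -7*(115 - 1*(-13290)) = -7*(115 + 13290) = -7*13405 = -93835)
(Z - 27927)*(B(154) + l(212)) = (-93835 - 27927)*(154 + (-12 - 1*212)) = -121762*(154 + (-12 - 212)) = -121762*(154 - 224) = -121762*(-70) = 8523340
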